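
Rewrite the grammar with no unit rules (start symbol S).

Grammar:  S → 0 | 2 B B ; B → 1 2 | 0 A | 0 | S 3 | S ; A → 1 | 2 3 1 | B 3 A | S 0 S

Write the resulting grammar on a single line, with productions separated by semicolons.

Unit pairs: B ⇒* {S}.
Replace each nonterminal's rules with the union of the non-unit rules of every nonterminal it unit-derives.

S → 0 | 2 B B; B → 1 2 | 0 A | 0 | S 3 | 2 B B; A → 1 | 2 3 1 | B 3 A | S 0 S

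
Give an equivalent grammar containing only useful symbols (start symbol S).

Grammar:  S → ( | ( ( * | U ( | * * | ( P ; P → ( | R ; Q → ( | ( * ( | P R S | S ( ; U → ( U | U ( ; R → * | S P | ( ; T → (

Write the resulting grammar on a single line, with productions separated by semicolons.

Generating nonterminals: {P, Q, R, S, T}.
Reachable from S after that: {P, R, S}.
Removed useless symbols: {Q, T, U} and every production mentioning them.

S → ( | ( ( * | * * | ( P; P → ( | R; R → * | S P | (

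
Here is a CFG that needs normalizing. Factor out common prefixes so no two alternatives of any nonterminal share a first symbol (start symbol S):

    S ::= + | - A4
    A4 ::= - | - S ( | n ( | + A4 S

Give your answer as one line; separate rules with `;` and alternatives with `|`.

A4 has alternatives sharing prefix '-': factor to A4 → - A4' with A4' → ε | S (.

S ::= + | - A4; A4 ::= n ( | + A4 S | - A4'; A4' ::= ε | S (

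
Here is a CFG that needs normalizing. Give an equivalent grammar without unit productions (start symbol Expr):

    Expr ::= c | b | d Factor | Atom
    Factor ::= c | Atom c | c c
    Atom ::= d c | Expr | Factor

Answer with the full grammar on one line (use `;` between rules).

Expr ::= d c | c | Atom c | c c | b | d Factor; Factor ::= c | Atom c | c c; Atom ::= d c | c | Atom c | c c | b | d Factor

Unit pairs: Atom ⇒* {Expr, Factor}; Expr ⇒* {Atom, Factor}.
For every A with A ⇒* B via unit rules, add B's non-unit alternatives to A; then delete every rule of the form X → Y.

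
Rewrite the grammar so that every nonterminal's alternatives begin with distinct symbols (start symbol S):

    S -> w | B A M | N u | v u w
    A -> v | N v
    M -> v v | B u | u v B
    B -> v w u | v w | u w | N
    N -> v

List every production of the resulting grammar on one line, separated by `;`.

B has alternatives sharing prefix 'v w': factor to B → v w B' with B' → u | ε.

S -> w | B A M | N u | v u w; A -> v | N v; M -> v v | B u | u v B; B -> u w | N | v w B'; N -> v; B' -> u | ε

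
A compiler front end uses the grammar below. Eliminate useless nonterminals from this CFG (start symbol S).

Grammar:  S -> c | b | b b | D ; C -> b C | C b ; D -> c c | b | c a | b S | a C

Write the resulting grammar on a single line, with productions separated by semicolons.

Generating nonterminals: {D, S}.
Reachable from S after that: {D, S}.
Removed useless symbols: {C} and every production mentioning them.

S -> c | b | b b | D; D -> c c | b | c a | b S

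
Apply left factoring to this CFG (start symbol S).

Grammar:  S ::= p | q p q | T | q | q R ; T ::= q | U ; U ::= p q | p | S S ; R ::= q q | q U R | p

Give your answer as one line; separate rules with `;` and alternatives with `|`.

S has alternatives sharing prefix 'q': factor to S → q S' with S' → p q | ε | R.
U has alternatives sharing prefix 'p': factor to U → p U' with U' → q | ε.
R has alternatives sharing prefix 'q': factor to R → q R' with R' → q | U R.

S ::= p | T | q S'; T ::= q | U; U ::= S S | p U'; R ::= p | q R'; S' ::= p q | eps | R; U' ::= q | eps; R' ::= q | U R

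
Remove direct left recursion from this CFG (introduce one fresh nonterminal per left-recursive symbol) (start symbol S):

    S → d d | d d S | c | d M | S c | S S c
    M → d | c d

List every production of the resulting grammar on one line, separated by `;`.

Directly left-recursive nonterminal: S.
For S: α = {c, S c}, β = {d d, d d S, c, d M}. Rewrite as S → β S' and S' → α S' | ε.

S → d d S' | d d S S' | c S' | d M S'; M → d | c d; S' → c S' | S c S' | ε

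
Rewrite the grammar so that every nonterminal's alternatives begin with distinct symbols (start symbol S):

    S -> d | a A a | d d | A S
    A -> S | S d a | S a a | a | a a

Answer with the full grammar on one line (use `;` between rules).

S has alternatives sharing prefix 'd': factor to S → d S' with S' → ε | d.
A has alternatives sharing prefix 'S': factor to A → S A' with A' → ε | d a | a a.
A has alternatives sharing prefix 'a': factor to A → a A'' with A'' → ε | a.

S -> a A a | A S | d S'; A -> S A' | a A''; S' -> ε | d; A' -> ε | d a | a a; A'' -> ε | a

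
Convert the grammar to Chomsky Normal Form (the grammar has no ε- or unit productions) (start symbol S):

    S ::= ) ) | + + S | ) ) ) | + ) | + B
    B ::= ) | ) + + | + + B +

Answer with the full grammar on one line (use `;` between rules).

Introduce a nonterminal for each terminal appearing in a rule of length ≥ 2: X1 → ), X2 → +.
Binarize each right-hand side of length ≥ 3 by chaining fresh nonterminals (Y1, Y2, …): affected rules were S → X2 X2 S; S → X1 X1 X1; B → X1 X2 X2; B → X2 X2 B X2.

S ::= X1 X1 | X2 Y1 | X1 Y2 | X2 X1 | X2 B; B ::= ) | X1 Y3 | X2 Y4; X1 ::= ); X2 ::= +; Y1 ::= X2 S; Y2 ::= X1 X1; Y3 ::= X2 X2; Y4 ::= X2 Y5; Y5 ::= B X2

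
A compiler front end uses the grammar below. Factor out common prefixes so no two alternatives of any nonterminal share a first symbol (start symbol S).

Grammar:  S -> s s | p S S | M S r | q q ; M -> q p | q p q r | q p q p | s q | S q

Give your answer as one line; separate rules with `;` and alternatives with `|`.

M has alternatives sharing prefix 'q p': factor to M → q p M' with M' → ε | q r | q p.
M' has alternatives sharing prefix 'q': factor to M' → q M'' with M'' → r | p.

S -> s s | p S S | M S r | q q; M -> s q | S q | q p M'; M' -> ε | q M''; M'' -> r | p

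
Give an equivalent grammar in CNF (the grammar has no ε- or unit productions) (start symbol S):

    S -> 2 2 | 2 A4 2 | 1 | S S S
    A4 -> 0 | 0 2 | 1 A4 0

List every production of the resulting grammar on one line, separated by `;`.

Introduce a nonterminal for each terminal appearing in a rule of length ≥ 2: X1 → 2, X2 → 0, X3 → 1.
Binarize each right-hand side of length ≥ 3 by chaining fresh nonterminals (Y1, Y2, …): affected rules were S → X1 A4 X1; S → S S S; A4 → X3 A4 X2.

S -> X1 X1 | X1 Y1 | 1 | S Y2; A4 -> 0 | X2 X1 | X3 Y3; X1 -> 2; X2 -> 0; X3 -> 1; Y1 -> A4 X1; Y2 -> S S; Y3 -> A4 X2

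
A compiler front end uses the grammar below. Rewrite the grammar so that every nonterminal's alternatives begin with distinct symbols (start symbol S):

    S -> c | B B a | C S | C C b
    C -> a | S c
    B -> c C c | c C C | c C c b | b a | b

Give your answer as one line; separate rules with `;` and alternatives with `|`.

S has alternatives sharing prefix 'C': factor to S → C S' with S' → S | C b.
B has alternatives sharing prefix 'c C': factor to B → c C B' with B' → c | C | c b.
B has alternatives sharing prefix 'b': factor to B → b B'' with B'' → a | ε.
B' has alternatives sharing prefix 'c': factor to B' → c B''' with B''' → ε | b.

S -> c | B B a | C S'; C -> a | S c; B -> c C B' | b B''; S' -> S | C b; B' -> C | c B'''; B'' -> a | eps; B''' -> eps | b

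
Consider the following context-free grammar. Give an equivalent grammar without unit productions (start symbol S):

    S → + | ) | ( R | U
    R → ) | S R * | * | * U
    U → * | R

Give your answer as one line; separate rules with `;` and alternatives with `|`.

S → * | + | ) | ( R | S R * | * U; R → ) | S R * | * | * U; U → * | ) | S R * | * U

Unit pairs: S ⇒* {R, U}; U ⇒* {R}.
For every A with A ⇒* B via unit rules, add B's non-unit alternatives to A; then delete every rule of the form X → Y.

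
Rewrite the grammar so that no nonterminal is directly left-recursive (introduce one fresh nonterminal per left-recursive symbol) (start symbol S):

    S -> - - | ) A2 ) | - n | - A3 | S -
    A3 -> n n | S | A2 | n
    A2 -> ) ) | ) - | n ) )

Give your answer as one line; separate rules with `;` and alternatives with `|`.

S -> - - S' | ) A2 ) S' | - n S' | - A3 S'; A3 -> n n | S | A2 | n; A2 -> ) ) | ) - | n ) ); S' -> - S' | ε

S is directly left-recursive.
For S: α = {-}, β = {- -, ) A2 ), - n, - A3}. Rewrite as S → β S' and S' → α S' | ε.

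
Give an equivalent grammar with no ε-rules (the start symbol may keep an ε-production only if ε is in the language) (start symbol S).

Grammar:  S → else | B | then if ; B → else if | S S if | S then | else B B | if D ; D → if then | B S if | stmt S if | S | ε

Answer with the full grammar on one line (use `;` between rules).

S → else | B | then if; B → else if | S S if | S then | else B B | if D | if; D → if then | B S if | stmt S if | S

Nullable nonterminals: {D}.
ε ∉ L(G), so no ε-production is kept.
Add the nullable-subset variants: B → if D gives if D | if.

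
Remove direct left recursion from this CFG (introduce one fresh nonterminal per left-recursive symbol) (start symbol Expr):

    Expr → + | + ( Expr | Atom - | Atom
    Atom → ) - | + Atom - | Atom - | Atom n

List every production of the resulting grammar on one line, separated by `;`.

Directly left-recursive nonterminal: Atom.
For Atom: α = {-, n}, β = {) -, + Atom -}. Rewrite as Atom → β Atom1 and Atom1 → α Atom1 | ε.

Expr → + | + ( Expr | Atom - | Atom; Atom → ) - Atom1 | + Atom - Atom1; Atom1 → - Atom1 | n Atom1 | ε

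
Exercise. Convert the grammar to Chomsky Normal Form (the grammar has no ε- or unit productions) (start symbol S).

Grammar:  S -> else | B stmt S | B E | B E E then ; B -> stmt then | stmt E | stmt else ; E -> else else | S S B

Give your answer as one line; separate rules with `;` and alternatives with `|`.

Introduce a nonterminal for each terminal appearing in a rule of length ≥ 2: X1 → stmt, X2 → then, X3 → else.
Binarize each right-hand side of length ≥ 3 by chaining fresh nonterminals (Y1, Y2, …): affected rules were S → B X1 S; S → B E E X2; E → S S B.

S -> else | B Y1 | B E | B Y2; B -> X1 X2 | X1 E | X1 X3; E -> X3 X3 | S Y4; X1 -> stmt; X2 -> then; X3 -> else; Y1 -> X1 S; Y2 -> E Y3; Y3 -> E X2; Y4 -> S B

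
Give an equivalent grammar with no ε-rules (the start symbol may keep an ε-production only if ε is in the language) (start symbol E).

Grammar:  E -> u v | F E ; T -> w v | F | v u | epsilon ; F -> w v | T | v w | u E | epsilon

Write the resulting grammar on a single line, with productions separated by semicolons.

E -> u v | F E; T -> w v | F | v u; F -> w v | T | v w | u E

Nullable nonterminals: {F, T}.
ε ∉ L(G), so no ε-production is kept.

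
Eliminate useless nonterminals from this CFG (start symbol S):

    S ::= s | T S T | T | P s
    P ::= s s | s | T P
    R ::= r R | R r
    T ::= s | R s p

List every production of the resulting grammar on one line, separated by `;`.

S ::= s | T S T | T | P s; P ::= s s | s | T P; T ::= s

Generating nonterminals: {P, S, T}.
Reachable from S after that: {P, S, T}.
Removed useless symbols: {R} and every production mentioning them.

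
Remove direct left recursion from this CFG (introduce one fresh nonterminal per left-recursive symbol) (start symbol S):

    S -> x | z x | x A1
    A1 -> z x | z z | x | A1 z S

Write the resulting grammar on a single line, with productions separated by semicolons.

S -> x | z x | x A1; A1 -> z x A1' | z z A1' | x A1'; A1' -> z S A1' | ε

Directly left-recursive nonterminal: A1.
For A1: α = {z S}, β = {z x, z z, x}. Rewrite as A1 → β A1' and A1' → α A1' | ε.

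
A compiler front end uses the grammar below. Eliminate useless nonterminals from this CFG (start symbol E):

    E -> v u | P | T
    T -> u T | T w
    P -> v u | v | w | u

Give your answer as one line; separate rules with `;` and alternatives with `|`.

Generating nonterminals: {E, P}.
Reachable from E after that: {E, P}.
Removed useless symbols: {T} and every production mentioning them.

E -> v u | P; P -> v u | v | w | u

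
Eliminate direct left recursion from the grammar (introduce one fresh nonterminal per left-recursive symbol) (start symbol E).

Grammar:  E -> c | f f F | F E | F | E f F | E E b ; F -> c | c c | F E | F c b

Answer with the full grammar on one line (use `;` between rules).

E -> c E' | f f F E' | F E E' | F E'; F -> c F' | c c F'; E' -> f F E' | E b E' | eps; F' -> E F' | c b F' | eps

E, F are directly left-recursive.
For E: α = {f F, E b}, β = {c, f f F, F E, F}. Rewrite as E → β E' and E' → α E' | ε.
For F: α = {E, c b}, β = {c, c c}. Rewrite as F → β F' and F' → α F' | ε.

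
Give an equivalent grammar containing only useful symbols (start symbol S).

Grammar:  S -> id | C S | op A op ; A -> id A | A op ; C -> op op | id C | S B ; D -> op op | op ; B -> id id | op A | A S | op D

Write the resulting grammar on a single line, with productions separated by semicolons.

Generating nonterminals: {B, C, D, S}.
Reachable from S after that: {B, C, D, S}.
Removed useless symbols: {A} and every production mentioning them.

S -> id | C S; C -> op op | id C | S B; D -> op op | op; B -> id id | op D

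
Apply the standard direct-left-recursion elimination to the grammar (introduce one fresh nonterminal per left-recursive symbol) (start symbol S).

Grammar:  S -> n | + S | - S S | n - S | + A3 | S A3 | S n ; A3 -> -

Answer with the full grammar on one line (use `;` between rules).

S is directly left-recursive.
For S: α = {A3, n}, β = {n, + S, - S S, n - S, + A3}. Rewrite as S → β S' and S' → α S' | ε.

S -> n S' | + S S' | - S S S' | n - S S' | + A3 S'; A3 -> -; S' -> A3 S' | n S' | ε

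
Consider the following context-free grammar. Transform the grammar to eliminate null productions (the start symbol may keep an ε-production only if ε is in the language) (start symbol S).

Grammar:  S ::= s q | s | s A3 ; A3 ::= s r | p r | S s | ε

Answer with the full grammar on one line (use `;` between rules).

S ::= s q | s | s A3; A3 ::= s r | p r | S s

Nullable set = {A3}.
ε ∉ L(G), so no ε-production is kept.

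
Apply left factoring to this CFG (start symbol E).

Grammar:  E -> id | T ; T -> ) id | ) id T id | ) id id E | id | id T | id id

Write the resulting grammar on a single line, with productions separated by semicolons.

E -> id | T; T -> ) id T' | id T''; T' -> ε | T id | id E; T'' -> ε | T | id

T has alternatives sharing prefix ') id': factor to T → ) id T' with T' → ε | T id | id E.
T has alternatives sharing prefix 'id': factor to T → id T'' with T'' → ε | T | id.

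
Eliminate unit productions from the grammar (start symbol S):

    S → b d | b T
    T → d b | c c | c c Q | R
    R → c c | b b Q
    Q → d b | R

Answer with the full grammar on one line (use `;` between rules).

Unit pairs: Q ⇒* {R}; T ⇒* {R}.
Replace each nonterminal's rules with the union of the non-unit rules of every nonterminal it unit-derives.

S → b d | b T; T → c c | b b Q | d b | c c Q; R → c c | b b Q; Q → c c | b b Q | d b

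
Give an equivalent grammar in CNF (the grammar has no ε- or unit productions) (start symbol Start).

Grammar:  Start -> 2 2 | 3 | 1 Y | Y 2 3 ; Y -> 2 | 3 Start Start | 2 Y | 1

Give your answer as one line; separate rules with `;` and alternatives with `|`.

Introduce a nonterminal for each terminal appearing in a rule of length ≥ 2: X1 → 2, X2 → 1, X3 → 3.
Binarize each right-hand side of length ≥ 3 by chaining fresh nonterminals (Y1, Y2, …): affected rules were Start → Y X1 X3; Y → X3 Start Start.

Start -> X1 X1 | 3 | X2 Y | Y Y1; Y -> 2 | X3 Y2 | X1 Y | 1; X1 -> 2; X2 -> 1; X3 -> 3; Y1 -> X1 X3; Y2 -> Start Start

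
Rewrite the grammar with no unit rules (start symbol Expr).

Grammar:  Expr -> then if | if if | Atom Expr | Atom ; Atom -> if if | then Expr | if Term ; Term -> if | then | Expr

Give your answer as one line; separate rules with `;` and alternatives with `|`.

Unit pairs: Expr ⇒* {Atom}; Term ⇒* {Atom, Expr}.
Replace each nonterminal's rules with the union of the non-unit rules of every nonterminal it unit-derives.

Expr -> if if | then Expr | if Term | then if | Atom Expr; Atom -> if if | then Expr | if Term; Term -> if | then | if if | then Expr | if Term | then if | Atom Expr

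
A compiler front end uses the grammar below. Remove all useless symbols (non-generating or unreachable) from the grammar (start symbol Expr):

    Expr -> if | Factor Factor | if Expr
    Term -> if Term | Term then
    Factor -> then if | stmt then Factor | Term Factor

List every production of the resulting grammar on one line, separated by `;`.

Generating nonterminals: {Expr, Factor}.
Reachable from Expr after that: {Expr, Factor}.
Removed useless symbols: {Term} and every production mentioning them.

Expr -> if | Factor Factor | if Expr; Factor -> then if | stmt then Factor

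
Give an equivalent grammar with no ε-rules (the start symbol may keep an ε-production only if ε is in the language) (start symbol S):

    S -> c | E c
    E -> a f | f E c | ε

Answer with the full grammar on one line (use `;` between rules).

Nullable set = {E}.
ε ∉ L(G), so no ε-production is kept.
For each production, add variants omitting each subset of nullable occurrences: E → f E c gives f E c | f c.

S -> c | E c; E -> a f | f E c | f c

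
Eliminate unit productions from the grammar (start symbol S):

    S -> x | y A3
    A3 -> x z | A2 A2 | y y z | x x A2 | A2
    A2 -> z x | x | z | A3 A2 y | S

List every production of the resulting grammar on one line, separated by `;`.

S -> x | y A3; A3 -> z x | x | z | A3 A2 y | y A3 | x z | A2 A2 | y y z | x x A2; A2 -> z x | x | z | A3 A2 y | y A3

Unit pairs: A2 ⇒* {S}; A3 ⇒* {A2, S}.
Replace each nonterminal's rules with the union of the non-unit rules of every nonterminal it unit-derives.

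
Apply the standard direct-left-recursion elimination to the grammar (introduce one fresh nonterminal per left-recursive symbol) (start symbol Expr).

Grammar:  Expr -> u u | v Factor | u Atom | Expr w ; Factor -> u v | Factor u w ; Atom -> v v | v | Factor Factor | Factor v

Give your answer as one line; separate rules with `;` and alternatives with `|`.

Expr, Factor are directly left-recursive.
For Expr: α = {w}, β = {u u, v Factor, u Atom}. Rewrite as Expr → β Expr1 and Expr1 → α Expr1 | ε.
For Factor: α = {u w}, β = {u v}. Rewrite as Factor → β Factor1 and Factor1 → α Factor1 | ε.

Expr -> u u Expr1 | v Factor Expr1 | u Atom Expr1; Factor -> u v Factor1; Atom -> v v | v | Factor Factor | Factor v; Expr1 -> w Expr1 | ε; Factor1 -> u w Factor1 | ε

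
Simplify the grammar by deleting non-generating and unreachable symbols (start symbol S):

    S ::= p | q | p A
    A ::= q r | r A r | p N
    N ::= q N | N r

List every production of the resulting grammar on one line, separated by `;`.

Generating nonterminals: {A, S}.
Reachable from S after that: {A, S}.
Removed useless symbols: {N} and every production mentioning them.

S ::= p | q | p A; A ::= q r | r A r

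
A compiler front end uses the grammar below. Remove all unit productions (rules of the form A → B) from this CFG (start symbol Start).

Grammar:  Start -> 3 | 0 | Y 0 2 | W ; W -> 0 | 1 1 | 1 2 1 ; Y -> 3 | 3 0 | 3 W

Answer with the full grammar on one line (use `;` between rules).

Unit pairs: Start ⇒* {W}.
Replace each nonterminal's rules with the union of the non-unit rules of every nonterminal it unit-derives.

Start -> 3 | 0 | Y 0 2 | 1 1 | 1 2 1; W -> 0 | 1 1 | 1 2 1; Y -> 3 | 3 0 | 3 W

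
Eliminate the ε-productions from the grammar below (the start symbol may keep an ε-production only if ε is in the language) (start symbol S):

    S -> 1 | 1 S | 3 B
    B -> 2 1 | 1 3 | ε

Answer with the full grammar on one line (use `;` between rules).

S -> 1 | 1 S | 3 B | 3; B -> 2 1 | 1 3

The nullable symbols are {B}.
ε ∉ L(G), so no ε-production is kept.
For each production, add variants omitting each subset of nullable occurrences: S → 3 B gives 3 B | 3.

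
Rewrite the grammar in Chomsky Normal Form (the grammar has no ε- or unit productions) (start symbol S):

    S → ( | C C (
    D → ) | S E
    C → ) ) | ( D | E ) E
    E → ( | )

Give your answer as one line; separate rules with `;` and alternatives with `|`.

Introduce a nonterminal for each terminal appearing in a rule of length ≥ 2: X1 → (, X2 → ).
Binarize each right-hand side of length ≥ 3 by chaining fresh nonterminals (Y1, Y2, …): affected rules were S → C C X1; C → E X2 E.

S → ( | C Y1; D → ) | S E; C → X2 X2 | X1 D | E Y2; E → ( | ); X1 → (; X2 → ); Y1 → C X1; Y2 → X2 E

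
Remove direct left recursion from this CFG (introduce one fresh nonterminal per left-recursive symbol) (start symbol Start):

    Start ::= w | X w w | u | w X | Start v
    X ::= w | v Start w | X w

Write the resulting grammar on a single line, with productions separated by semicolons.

Start ::= w Start1 | X w w Start1 | u Start1 | w X Start1; X ::= w X1 | v Start w X1; Start1 ::= v Start1 | ε; X1 ::= w X1 | ε

Directly left-recursive nonterminals: Start, X.
For Start: α = {v}, β = {w, X w w, u, w X}. Rewrite as Start → β Start1 and Start1 → α Start1 | ε.
For X: α = {w}, β = {w, v Start w}. Rewrite as X → β X1 and X1 → α X1 | ε.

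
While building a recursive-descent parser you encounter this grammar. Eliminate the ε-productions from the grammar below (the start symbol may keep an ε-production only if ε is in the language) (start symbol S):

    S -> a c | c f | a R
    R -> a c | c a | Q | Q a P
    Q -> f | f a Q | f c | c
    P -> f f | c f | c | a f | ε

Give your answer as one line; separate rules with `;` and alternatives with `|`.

S -> a c | c f | a R; R -> a c | c a | Q | Q a P | Q a; Q -> f | f a Q | f c | c; P -> f f | c f | c | a f

Nullable nonterminals: {P}.
ε ∉ L(G), so no ε-production is kept.
Expand every rule over subsets of its nullable positions: R → Q a P gives Q a P | Q a.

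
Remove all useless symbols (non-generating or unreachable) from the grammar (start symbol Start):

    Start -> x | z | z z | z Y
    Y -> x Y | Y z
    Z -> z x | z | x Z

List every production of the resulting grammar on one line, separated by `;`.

Generating nonterminals: {Start, Z}.
Reachable from Start after that: {Start}.
Removed useless symbols: {Y, Z} and every production mentioning them.

Start -> x | z | z z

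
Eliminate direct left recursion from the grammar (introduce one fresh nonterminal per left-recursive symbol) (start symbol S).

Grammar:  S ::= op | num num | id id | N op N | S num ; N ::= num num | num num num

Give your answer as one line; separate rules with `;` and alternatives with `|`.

S ::= op S' | num num S' | id id S' | N op N S'; N ::= num num | num num num; S' ::= num S' | ε

Left recursion appears on S.
For S: α = {num}, β = {op, num num, id id, N op N}. Rewrite as S → β S' and S' → α S' | ε.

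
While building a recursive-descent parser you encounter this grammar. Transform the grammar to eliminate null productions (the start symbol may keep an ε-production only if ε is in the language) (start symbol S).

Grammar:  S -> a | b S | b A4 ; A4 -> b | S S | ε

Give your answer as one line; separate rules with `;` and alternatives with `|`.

S -> a | b S | b A4 | b; A4 -> b | S S

The nullable symbols are {A4}.
ε ∉ L(G), so no ε-production is kept.
Add the nullable-subset variants: S → b A4 gives b A4 | b.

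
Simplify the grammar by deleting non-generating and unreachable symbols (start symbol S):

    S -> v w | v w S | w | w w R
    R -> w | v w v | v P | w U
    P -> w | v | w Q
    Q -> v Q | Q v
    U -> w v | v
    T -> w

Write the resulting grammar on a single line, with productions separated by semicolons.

Generating nonterminals: {P, R, S, T, U}.
Reachable from S after that: {P, R, S, U}.
Removed useless symbols: {Q, T} and every production mentioning them.

S -> v w | v w S | w | w w R; R -> w | v w v | v P | w U; P -> w | v; U -> w v | v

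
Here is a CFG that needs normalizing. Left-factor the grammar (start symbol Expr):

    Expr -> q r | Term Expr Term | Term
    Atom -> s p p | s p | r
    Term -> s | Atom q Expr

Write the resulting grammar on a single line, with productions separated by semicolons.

Expr -> q r | Term Expr1; Atom -> r | s p Atom1; Term -> s | Atom q Expr; Expr1 -> Expr Term | eps; Atom1 -> p | eps

Expr has alternatives sharing prefix 'Term': factor to Expr → Term Expr1 with Expr1 → Expr Term | ε.
Atom has alternatives sharing prefix 's p': factor to Atom → s p Atom1 with Atom1 → p | ε.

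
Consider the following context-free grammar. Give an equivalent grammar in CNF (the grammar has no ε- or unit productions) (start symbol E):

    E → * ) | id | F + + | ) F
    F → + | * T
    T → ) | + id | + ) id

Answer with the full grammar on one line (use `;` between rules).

E → X1 X2 | id | F Y1 | X2 F; F → + | X1 T; T → ) | X3 X4 | X3 Y2; X1 → *; X2 → ); X3 → +; X4 → id; Y1 → X3 X3; Y2 → X2 X4

Introduce a nonterminal for each terminal appearing in a rule of length ≥ 2: X1 → *, X2 → ), X3 → +, X4 → id.
Binarize each right-hand side of length ≥ 3 by chaining fresh nonterminals (Y1, Y2, …): affected rules were E → F X3 X3; T → X3 X2 X4.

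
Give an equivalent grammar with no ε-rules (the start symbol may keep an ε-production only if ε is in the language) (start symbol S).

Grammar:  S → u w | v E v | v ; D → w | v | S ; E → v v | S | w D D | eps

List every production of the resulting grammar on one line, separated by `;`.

Nullable set = {E}.
ε ∉ L(G), so no ε-production is kept.
Add the nullable-subset variants: S → v E v gives v E v | v v.

S → u w | v E v | v v | v; D → w | v | S; E → v v | S | w D D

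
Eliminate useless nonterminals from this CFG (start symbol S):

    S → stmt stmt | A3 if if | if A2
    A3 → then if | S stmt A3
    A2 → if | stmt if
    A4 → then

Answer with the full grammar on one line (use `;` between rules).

Generating nonterminals: {A2, A3, A4, S}.
Reachable from S after that: {A2, A3, S}.
Removed useless symbols: {A4} and every production mentioning them.

S → stmt stmt | A3 if if | if A2; A3 → then if | S stmt A3; A2 → if | stmt if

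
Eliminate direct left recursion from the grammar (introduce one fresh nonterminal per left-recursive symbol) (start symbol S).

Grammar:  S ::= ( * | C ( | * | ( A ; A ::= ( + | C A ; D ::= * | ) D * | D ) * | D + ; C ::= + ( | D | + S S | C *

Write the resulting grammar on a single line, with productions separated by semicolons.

S ::= ( * | C ( | * | ( A; A ::= ( + | C A; D ::= * D' | ) D * D'; C ::= + ( C' | D C' | + S S C'; D' ::= ) * D' | + D' | epsilon; C' ::= * C' | epsilon

Left recursion appears on D, C.
For D: α = {) *, +}, β = {*, ) D *}. Rewrite as D → β D' and D' → α D' | ε.
For C: α = {*}, β = {+ (, D, + S S}. Rewrite as C → β C' and C' → α C' | ε.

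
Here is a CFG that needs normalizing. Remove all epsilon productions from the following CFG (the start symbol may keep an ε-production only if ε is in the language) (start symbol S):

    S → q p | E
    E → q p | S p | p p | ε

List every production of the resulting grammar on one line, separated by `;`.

S → q p | E | ε; E → q p | S p | p | p p

The nullable symbols are {E, S}.
ε ∈ L(G) since S is nullable, so keep S → ε.
For each production, add variants omitting each subset of nullable occurrences: E → S p gives S p | p.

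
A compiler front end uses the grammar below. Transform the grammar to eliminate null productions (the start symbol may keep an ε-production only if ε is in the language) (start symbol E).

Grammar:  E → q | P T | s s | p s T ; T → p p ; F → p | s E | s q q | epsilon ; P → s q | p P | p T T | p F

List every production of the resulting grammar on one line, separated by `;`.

Nullable nonterminals: {F}.
ε ∉ L(G), so no ε-production is kept.
Add the nullable-subset variants: P → p F gives p F | p.

E → q | P T | s s | p s T; T → p p; F → p | s E | s q q; P → s q | p P | p T T | p F | p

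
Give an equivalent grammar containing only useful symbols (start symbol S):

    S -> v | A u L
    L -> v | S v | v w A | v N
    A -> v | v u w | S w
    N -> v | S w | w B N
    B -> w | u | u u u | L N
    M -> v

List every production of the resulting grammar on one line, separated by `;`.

S -> v | A u L; L -> v | S v | v w A | v N; A -> v | v u w | S w; N -> v | S w | w B N; B -> w | u | u u u | L N

Generating nonterminals: {A, B, L, M, N, S}.
Reachable from S after that: {A, B, L, N, S}.
Removed useless symbols: {M} and every production mentioning them.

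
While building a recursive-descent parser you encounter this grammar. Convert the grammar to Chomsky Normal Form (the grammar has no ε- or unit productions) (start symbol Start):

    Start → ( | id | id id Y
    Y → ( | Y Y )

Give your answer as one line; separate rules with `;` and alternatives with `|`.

Start → ( | id | X1 Y1; Y → ( | Y Y2; X1 → id; X2 → ); Y1 → X1 Y; Y2 → Y X2

Introduce a nonterminal for each terminal appearing in a rule of length ≥ 2: X1 → id, X2 → ).
Binarize each right-hand side of length ≥ 3 by chaining fresh nonterminals (Y1, Y2, …): affected rules were Start → X1 X1 Y; Y → Y Y X2.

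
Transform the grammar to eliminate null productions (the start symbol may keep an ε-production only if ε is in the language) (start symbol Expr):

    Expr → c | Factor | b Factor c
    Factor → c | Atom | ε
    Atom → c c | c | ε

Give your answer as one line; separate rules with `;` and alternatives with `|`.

Expr → c | Factor | b Factor c | b c | ε; Factor → c | Atom; Atom → c c | c

Nullable nonterminals: {Atom, Expr, Factor}.
ε ∈ L(G) since Expr is nullable, so keep Expr → ε.
For each production, add variants omitting each subset of nullable occurrences: Expr → b Factor c gives b Factor c | b c.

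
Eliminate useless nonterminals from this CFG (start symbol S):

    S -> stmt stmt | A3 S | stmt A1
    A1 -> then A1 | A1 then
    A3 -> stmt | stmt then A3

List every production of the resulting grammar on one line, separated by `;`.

Generating nonterminals: {A3, S}.
Reachable from S after that: {A3, S}.
Removed useless symbols: {A1} and every production mentioning them.

S -> stmt stmt | A3 S; A3 -> stmt | stmt then A3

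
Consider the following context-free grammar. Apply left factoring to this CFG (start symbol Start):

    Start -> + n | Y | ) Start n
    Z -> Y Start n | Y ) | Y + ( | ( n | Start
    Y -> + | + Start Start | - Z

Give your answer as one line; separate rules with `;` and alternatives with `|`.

Z has alternatives sharing prefix 'Y': factor to Z → Y Z1 with Z1 → Start n | ) | + (.
Y has alternatives sharing prefix '+': factor to Y → + Y1 with Y1 → ε | Start Start.

Start -> + n | Y | ) Start n; Z -> ( n | Start | Y Z1; Y -> - Z | + Y1; Z1 -> Start n | ) | + (; Y1 -> ε | Start Start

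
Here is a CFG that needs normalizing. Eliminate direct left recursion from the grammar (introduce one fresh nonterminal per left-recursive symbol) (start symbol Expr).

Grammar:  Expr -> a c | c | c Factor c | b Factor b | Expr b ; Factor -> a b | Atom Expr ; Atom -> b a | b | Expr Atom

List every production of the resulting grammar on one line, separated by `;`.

Directly left-recursive nonterminal: Expr.
For Expr: α = {b}, β = {a c, c, c Factor c, b Factor b}. Rewrite as Expr → β Expr1 and Expr1 → α Expr1 | ε.

Expr -> a c Expr1 | c Expr1 | c Factor c Expr1 | b Factor b Expr1; Factor -> a b | Atom Expr; Atom -> b a | b | Expr Atom; Expr1 -> b Expr1 | ε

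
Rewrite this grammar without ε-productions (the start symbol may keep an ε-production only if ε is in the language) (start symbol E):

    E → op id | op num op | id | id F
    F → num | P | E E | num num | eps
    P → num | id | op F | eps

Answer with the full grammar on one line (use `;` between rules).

The nullable symbols are {F, P}.
ε ∉ L(G), so no ε-production is kept.
For each production, add variants omitting each subset of nullable occurrences: P → op F gives op F | op.

E → op id | op num op | id | id F; F → num | P | E E | num num; P → num | id | op F | op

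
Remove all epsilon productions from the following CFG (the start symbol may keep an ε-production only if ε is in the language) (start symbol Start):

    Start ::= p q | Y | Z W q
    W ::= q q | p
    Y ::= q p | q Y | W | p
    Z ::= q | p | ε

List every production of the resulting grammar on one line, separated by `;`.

Start ::= p q | Y | Z W q | W q; W ::= q q | p; Y ::= q p | q Y | W | p; Z ::= q | p

Nullable nonterminals: {Z}.
ε ∉ L(G), so no ε-production is kept.
Expand every rule over subsets of its nullable positions: Start → Z W q gives Z W q | W q.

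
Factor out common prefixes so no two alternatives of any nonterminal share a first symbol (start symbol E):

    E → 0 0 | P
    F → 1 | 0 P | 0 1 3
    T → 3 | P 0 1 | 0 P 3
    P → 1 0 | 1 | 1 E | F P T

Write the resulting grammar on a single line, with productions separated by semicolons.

F has alternatives sharing prefix '0': factor to F → 0 F' with F' → P | 1 3.
P has alternatives sharing prefix '1': factor to P → 1 P' with P' → 0 | ε | E.

E → 0 0 | P; F → 1 | 0 F'; T → 3 | P 0 1 | 0 P 3; P → F P T | 1 P'; F' → P | 1 3; P' → 0 | eps | E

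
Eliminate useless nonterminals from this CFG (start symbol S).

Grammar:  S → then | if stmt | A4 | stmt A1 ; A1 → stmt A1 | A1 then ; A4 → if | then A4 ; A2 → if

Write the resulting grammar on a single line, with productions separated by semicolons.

Generating nonterminals: {A2, A4, S}.
Reachable from S after that: {A4, S}.
Removed useless symbols: {A1, A2} and every production mentioning them.

S → then | if stmt | A4; A4 → if | then A4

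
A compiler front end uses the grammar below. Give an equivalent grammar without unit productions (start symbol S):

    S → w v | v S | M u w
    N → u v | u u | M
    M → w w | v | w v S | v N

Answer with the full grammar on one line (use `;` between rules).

S → w v | v S | M u w; N → u v | u u | w w | v | w v S | v N; M → w w | v | w v S | v N

Unit pairs: N ⇒* {M}.
Replace each nonterminal's rules with the union of the non-unit rules of every nonterminal it unit-derives.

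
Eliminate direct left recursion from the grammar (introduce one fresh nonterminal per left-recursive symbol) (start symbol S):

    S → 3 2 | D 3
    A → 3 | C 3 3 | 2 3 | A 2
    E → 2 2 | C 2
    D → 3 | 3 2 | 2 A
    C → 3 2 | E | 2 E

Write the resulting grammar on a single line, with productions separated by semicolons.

S → 3 2 | D 3; A → 3 A' | C 3 3 A' | 2 3 A'; E → 2 2 | C 2; D → 3 | 3 2 | 2 A; C → 3 2 | E | 2 E; A' → 2 A' | ε

Left recursion appears on A.
For A: α = {2}, β = {3, C 3 3, 2 3}. Rewrite as A → β A' and A' → α A' | ε.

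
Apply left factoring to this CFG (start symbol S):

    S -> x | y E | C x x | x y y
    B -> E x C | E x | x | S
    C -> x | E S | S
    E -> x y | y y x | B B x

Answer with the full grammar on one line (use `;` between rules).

S -> y E | C x x | x S'; B -> x | S | E x B'; C -> x | E S | S; E -> x y | y y x | B B x; S' -> eps | y y; B' -> C | eps

S has alternatives sharing prefix 'x': factor to S → x S' with S' → ε | y y.
B has alternatives sharing prefix 'E x': factor to B → E x B' with B' → C | ε.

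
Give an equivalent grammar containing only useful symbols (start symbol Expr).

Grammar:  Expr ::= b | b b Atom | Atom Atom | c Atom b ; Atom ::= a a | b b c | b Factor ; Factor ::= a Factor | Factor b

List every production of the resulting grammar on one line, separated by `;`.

Generating nonterminals: {Atom, Expr}.
Reachable from Expr after that: {Atom, Expr}.
Removed useless symbols: {Factor} and every production mentioning them.

Expr ::= b | b b Atom | Atom Atom | c Atom b; Atom ::= a a | b b c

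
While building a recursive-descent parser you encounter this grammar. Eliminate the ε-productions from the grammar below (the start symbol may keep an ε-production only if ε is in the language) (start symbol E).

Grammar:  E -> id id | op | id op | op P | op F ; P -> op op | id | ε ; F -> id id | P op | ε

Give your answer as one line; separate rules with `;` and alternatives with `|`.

Nullable nonterminals: {F, P}.
ε ∉ L(G), so no ε-production is kept.
Expand every rule over subsets of its nullable positions: F → P op gives P op | op.

E -> id id | op | id op | op P | op F; P -> op op | id; F -> id id | P op | op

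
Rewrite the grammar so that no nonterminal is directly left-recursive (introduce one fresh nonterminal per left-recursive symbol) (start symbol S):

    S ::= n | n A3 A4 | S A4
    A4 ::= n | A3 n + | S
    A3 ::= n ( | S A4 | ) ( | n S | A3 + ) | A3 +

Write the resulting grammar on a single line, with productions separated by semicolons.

S ::= n S' | n A3 A4 S'; A4 ::= n | A3 n + | S; A3 ::= n ( A3' | S A4 A3' | ) ( A3' | n S A3'; S' ::= A4 S' | ε; A3' ::= + ) A3' | + A3' | ε

Left recursion appears on S, A3.
For S: α = {A4}, β = {n, n A3 A4}. Rewrite as S → β S' and S' → α S' | ε.
For A3: α = {+ ), +}, β = {n (, S A4, ) (, n S}. Rewrite as A3 → β A3' and A3' → α A3' | ε.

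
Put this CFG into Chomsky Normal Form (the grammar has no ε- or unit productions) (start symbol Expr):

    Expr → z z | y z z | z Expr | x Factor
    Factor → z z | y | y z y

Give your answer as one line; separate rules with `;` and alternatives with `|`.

Introduce a nonterminal for each terminal appearing in a rule of length ≥ 2: X1 → z, X2 → y, X3 → x.
Binarize each right-hand side of length ≥ 3 by chaining fresh nonterminals (Y1, Y2, …): affected rules were Expr → X2 X1 X1; Factor → X2 X1 X2.

Expr → X1 X1 | X2 Y1 | X1 Expr | X3 Factor; Factor → X1 X1 | y | X2 Y2; X1 → z; X2 → y; X3 → x; Y1 → X1 X1; Y2 → X1 X2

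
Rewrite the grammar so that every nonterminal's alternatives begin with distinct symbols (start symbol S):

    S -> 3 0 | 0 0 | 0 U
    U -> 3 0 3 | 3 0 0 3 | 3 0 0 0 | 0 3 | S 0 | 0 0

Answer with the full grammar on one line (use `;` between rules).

S has alternatives sharing prefix '0': factor to S → 0 S' with S' → 0 | U.
U has alternatives sharing prefix '3 0': factor to U → 3 0 U' with U' → 3 | 0 3 | 0 0.
U has alternatives sharing prefix '0': factor to U → 0 U'' with U'' → 3 | 0.
U' has alternatives sharing prefix '0': factor to U' → 0 U''' with U''' → 3 | 0.

S -> 3 0 | 0 S'; U -> S 0 | 3 0 U' | 0 U''; S' -> 0 | U; U' -> 3 | 0 U'''; U'' -> 3 | 0; U''' -> 3 | 0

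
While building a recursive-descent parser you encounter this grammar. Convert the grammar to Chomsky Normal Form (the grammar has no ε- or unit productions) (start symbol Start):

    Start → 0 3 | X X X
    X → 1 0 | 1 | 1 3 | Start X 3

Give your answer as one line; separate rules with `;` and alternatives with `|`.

Introduce a nonterminal for each terminal appearing in a rule of length ≥ 2: X1 → 0, X2 → 3, X3 → 1.
Binarize each right-hand side of length ≥ 3 by chaining fresh nonterminals (Y1, Y2, …): affected rules were Start → X X X; X → Start X X2.

Start → X1 X2 | X Y1; X → X3 X1 | 1 | X3 X2 | Start Y2; X1 → 0; X2 → 3; X3 → 1; Y1 → X X; Y2 → X X2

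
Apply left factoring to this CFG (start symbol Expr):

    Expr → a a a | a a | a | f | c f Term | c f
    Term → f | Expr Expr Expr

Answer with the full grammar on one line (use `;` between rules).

Expr → f | a Expr1 | c f Expr2; Term → f | Expr Expr Expr; Expr1 → eps | a Expr11; Expr2 → Term | eps; Expr11 → a | eps

Expr has alternatives sharing prefix 'a': factor to Expr → a Expr1 with Expr1 → a a | a | ε.
Expr has alternatives sharing prefix 'c f': factor to Expr → c f Expr2 with Expr2 → Term | ε.
Expr1 has alternatives sharing prefix 'a': factor to Expr1 → a Expr11 with Expr11 → a | ε.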